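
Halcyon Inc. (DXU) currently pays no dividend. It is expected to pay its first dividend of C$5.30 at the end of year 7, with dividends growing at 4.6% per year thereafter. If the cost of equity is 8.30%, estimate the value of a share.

C$88.78

Deferred-dividend DDM. At t=6 the remaining stream is a growing perpetuity with first payment D_7 = 5.30.
V_6 = D_7/(r−g) = 5.30/(0.083−0.046) = 143.2432
P₀ = V_6/(1+r)^6 = 143.2432/(1+0.083)^6 = 88.7776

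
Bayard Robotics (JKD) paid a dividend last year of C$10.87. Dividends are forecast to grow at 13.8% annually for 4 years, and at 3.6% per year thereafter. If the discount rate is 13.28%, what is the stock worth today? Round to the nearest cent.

Two-stage DDM. Project D₁…D_4 at 0.138, terminal growth 0.036, discount at r = 0.1328.
D_1 = 12.3701
D_2 = 14.0771
D_3 = 16.0198
D_4 = 18.2305
Terminal value at t=4: TV = D_5/(r−g) = 18.8868/(0.1328−0.036) = 195.1116
P₀ = 12.3701/(1+0.1328)^1 + 14.0771/(1+0.1328)^2 + 16.0198/(1+0.1328)^3 + 18.2305/(1+0.1328)^4 + 195.1116/(1+0.1328)^4 = 162.4681

C$162.47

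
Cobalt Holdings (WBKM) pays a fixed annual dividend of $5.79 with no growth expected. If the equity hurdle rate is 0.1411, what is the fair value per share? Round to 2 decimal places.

$41.03

Zero-growth DDM (perpetuity): P₀ = D/r = 5.79 / 0.1411 = 41.0347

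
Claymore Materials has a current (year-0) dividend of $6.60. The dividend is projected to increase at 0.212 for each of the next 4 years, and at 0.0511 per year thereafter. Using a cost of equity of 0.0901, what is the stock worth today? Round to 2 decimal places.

$306.46

Two-stage DDM. Project D₁…D_4 at 0.212, terminal growth 0.0511, discount at r = 0.0901.
D_1 = 7.9992
D_2 = 9.6950
D_3 = 11.7504
D_4 = 14.2415
Terminal value at t=4: TV = D_5/(r−g) = 14.9692/(0.0901−0.0511) = 383.8255
P₀ = 7.9992/(1+0.0901)^1 + 9.6950/(1+0.0901)^2 + 11.7504/(1+0.0901)^3 + 14.2415/(1+0.0901)^4 + 383.8255/(1+0.0901)^4 = 306.4648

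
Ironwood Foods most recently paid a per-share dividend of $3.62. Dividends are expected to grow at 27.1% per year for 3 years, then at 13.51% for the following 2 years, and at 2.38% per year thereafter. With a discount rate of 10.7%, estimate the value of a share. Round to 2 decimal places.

Three-stage DDM. Project D₁…D_5; terminal Gordon value at t=5 with g = 0.0238; discount at r = 0.107.
D_1 = 4.6010
D_2 = 5.8479
D_3 = 7.4327
D_4 = 8.4368
D_5 = 9.5766
TV_5 = 9.8046/(0.107−0.0238) = 117.8434
P₀ = Σ Dₜ/(1+r)ᵗ + TV_5/(1+r)^5 = 96.6732

$96.67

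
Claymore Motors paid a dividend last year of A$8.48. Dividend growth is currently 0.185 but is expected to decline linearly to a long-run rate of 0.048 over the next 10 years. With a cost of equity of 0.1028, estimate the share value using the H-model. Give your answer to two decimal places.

H-model: P₀ = D₀[(1+g_L) + H(g_S−g_L)]/(r−g_L), with H = 10/2 = 5.
P₀ = 8.48 × [(1+0.048) + 5×(0.185−0.048)] / (0.1028−0.048)
   = 8.48 × 1.7330 / 0.0548 = 268.1723

A$268.17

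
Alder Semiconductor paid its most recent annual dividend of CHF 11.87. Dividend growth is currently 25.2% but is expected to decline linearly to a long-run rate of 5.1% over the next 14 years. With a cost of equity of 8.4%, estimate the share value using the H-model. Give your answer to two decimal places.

H-model: P₀ = D₀[(1+g_L) + H(g_S−g_L)]/(r−g_L), with H = 14/2 = 7.
P₀ = 11.87 × [(1+0.051) + 7×(0.252−0.051)] / (0.084−0.051)
   = 11.87 × 2.4580 / 0.033 = 884.1352

CHF 884.14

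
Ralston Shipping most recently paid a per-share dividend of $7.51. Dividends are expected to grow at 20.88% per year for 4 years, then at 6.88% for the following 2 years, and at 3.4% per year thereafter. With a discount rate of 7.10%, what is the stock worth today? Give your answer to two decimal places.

Three-stage DDM. Project D₁…D_6; terminal Gordon value at t=6 with g = 0.034; discount at r = 0.071.
D_1 = 9.0781
D_2 = 10.9736
D_3 = 13.2649
D_4 = 16.0346
D_5 = 17.1378
D_6 = 18.3168
TV_6 = 18.9396/(0.071−0.034) = 511.8815
P₀ = Σ Dₜ/(1+r)ᵗ + TV_6/(1+r)^6 = 404.5090

$404.51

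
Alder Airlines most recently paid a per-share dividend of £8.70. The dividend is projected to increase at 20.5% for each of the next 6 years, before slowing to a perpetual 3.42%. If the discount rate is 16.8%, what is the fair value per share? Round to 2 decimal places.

Two-stage DDM. Project D₁…D_6 at 0.205, terminal growth 0.0342, discount at r = 0.168.
D_1 = 10.4835
D_2 = 12.6326
D_3 = 15.2223
D_4 = 18.3429
D_5 = 22.1032
D_6 = 26.6343
Terminal value at t=6: TV = D_7/(r−g) = 27.5452/(0.168−0.0342) = 205.8685
P₀ = 10.4835/(1+0.168)^1 + 12.6326/(1+0.168)^2 + 15.2223/(1+0.168)^3 + 18.3429/(1+0.168)^4 + 22.1032/(1+0.168)^5 + 26.6343/(1+0.168)^6 + 205.8685/(1+0.168)^6 = 139.3866

£139.39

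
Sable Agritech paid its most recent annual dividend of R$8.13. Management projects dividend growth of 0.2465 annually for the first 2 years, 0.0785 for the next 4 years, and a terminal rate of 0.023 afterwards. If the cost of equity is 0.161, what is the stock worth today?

R$101.12

Three-stage DDM. Project D₁…D_6; terminal Gordon value at t=6 with g = 0.023; discount at r = 0.161.
D_1 = 10.1340
D_2 = 12.6321
D_3 = 13.6237
D_4 = 14.6932
D_5 = 15.8466
D_6 = 17.0905
TV_6 = 17.4836/(0.161−0.023) = 126.6929
P₀ = Σ Dₜ/(1+r)ᵗ + TV_6/(1+r)^6 = 101.1156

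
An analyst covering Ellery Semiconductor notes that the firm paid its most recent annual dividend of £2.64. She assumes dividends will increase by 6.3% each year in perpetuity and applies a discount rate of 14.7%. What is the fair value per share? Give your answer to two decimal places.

Gordon growth model: P₀ = D₁/(r − g). D₁ = 2.64 × (1 + 0.063) = 2.8063.
P₀ = 2.8063 / (0.147 − 0.063) = 2.8063 / 0.084 = 33.4086

£33.41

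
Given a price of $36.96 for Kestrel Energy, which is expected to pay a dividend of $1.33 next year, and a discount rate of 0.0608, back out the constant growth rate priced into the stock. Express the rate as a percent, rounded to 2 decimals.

2.48%

From P₀ = D₁/(r − g), the implied growth is g = r − D₁/P₀.
g = 0.0608 − 1.33/36.96 = 0.0608 − 0.03598 = 0.02482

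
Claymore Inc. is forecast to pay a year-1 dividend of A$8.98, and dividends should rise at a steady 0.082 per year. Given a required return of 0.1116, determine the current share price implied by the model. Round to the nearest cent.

Gordon growth model: P₀ = D₁/(r − g), with D₁ = 8.98 given directly.
P₀ = 8.9800 / (0.1116 − 0.082) = 8.9800 / 0.0296 = 303.3784

A$303.38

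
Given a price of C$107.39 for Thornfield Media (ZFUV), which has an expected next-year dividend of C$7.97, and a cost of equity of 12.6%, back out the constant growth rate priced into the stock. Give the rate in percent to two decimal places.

5.18%

From P₀ = D₁/(r − g), the implied growth is g = r − D₁/P₀.
g = 0.126 − 7.97/107.39 = 0.126 − 0.07422 = 0.05178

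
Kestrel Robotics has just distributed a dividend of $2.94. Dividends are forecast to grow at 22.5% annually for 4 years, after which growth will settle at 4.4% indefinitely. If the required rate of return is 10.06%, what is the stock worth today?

$98.71

Two-stage DDM. Project D₁…D_4 at 0.225, terminal growth 0.044, discount at r = 0.1006.
D_1 = 3.6015
D_2 = 4.4118
D_3 = 5.4045
D_4 = 6.6205
Terminal value at t=4: TV = D_5/(r−g) = 6.9118/(0.1006−0.044) = 122.1169
P₀ = 3.6015/(1+0.1006)^1 + 4.4118/(1+0.1006)^2 + 5.4045/(1+0.1006)^3 + 6.6205/(1+0.1006)^4 + 122.1169/(1+0.1006)^4 = 98.7061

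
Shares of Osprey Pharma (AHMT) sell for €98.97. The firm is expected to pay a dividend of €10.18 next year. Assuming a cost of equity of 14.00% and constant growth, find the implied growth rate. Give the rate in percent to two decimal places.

3.71%

From P₀ = D₁/(r − g), the implied growth is g = r − D₁/P₀.
g = 0.14 − 10.18/98.97 = 0.14 − 0.10286 = 0.03714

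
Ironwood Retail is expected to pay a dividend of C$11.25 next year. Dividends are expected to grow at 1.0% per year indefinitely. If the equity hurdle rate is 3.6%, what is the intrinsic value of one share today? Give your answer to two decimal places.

Gordon growth model: P₀ = D₁/(r − g), with D₁ = 11.25 given directly.
P₀ = 11.2500 / (0.036 − 0.01) = 11.2500 / 0.026 = 432.6923

C$432.69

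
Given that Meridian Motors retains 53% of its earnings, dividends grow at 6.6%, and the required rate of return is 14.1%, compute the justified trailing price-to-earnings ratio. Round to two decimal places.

Payout ratio b = 1 − 0.53 = 0.47.
Justified trailing P/E = b(1+g)/(r−g) = 0.47×(1+0.066)/(0.141−0.066) = 6.6803

6.68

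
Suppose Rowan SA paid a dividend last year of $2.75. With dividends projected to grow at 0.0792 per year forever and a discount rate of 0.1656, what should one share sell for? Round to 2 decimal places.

Gordon growth model: P₀ = D₁/(r − g). D₁ = 2.75 × (1 + 0.0792) = 2.9678.
P₀ = 2.9678 / (0.1656 − 0.0792) = 2.9678 / 0.0864 = 34.3495

$34.35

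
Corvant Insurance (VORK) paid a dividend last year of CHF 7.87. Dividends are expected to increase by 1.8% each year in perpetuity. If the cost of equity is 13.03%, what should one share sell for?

Gordon growth model: P₀ = D₁/(r − g). D₁ = 7.87 × (1 + 0.018) = 8.0117.
P₀ = 8.0117 / (0.1303 − 0.018) = 8.0117 / 0.1123 = 71.3416

CHF 71.34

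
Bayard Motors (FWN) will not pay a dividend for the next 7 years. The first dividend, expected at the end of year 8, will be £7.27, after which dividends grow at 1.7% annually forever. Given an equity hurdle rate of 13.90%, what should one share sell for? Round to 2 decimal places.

£23.96

Deferred-dividend DDM. At t=7 the remaining stream is a growing perpetuity with first payment D_8 = 7.27.
V_7 = D_8/(r−g) = 7.27/(0.139−0.017) = 59.5902
P₀ = V_7/(1+r)^7 = 59.5902/(1+0.139)^7 = 23.9612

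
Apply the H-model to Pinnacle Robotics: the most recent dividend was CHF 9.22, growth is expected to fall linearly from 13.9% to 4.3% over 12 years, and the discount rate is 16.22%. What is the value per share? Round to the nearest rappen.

CHF 125.23

H-model: P₀ = D₀[(1+g_L) + H(g_S−g_L)]/(r−g_L), with H = 12/2 = 6.
P₀ = 9.22 × [(1+0.043) + 6×(0.139−0.043)] / (0.1622−0.043)
   = 9.22 × 1.6190 / 0.1192 = 125.2280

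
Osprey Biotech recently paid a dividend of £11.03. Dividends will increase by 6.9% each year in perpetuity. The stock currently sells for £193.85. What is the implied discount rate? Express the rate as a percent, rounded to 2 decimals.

Rearranging the constant-growth DDM: r = D₁/P₀ + g.
D₁ = 11.03 × (1 + 0.069) = 11.7911.
r = 11.7911 / 193.85 + 0.069 = 0.06083 + 0.069 = 0.12983

12.98%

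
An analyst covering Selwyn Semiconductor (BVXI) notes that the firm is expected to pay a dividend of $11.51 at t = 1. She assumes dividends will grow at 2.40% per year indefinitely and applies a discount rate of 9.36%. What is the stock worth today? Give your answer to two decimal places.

Gordon growth model: P₀ = D₁/(r − g), with D₁ = 11.51 given directly.
P₀ = 11.5100 / (0.0936 − 0.024) = 11.5100 / 0.0696 = 165.3736

$165.37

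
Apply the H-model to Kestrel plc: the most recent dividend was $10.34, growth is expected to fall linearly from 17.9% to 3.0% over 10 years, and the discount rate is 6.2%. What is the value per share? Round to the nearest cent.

H-model: P₀ = D₀[(1+g_L) + H(g_S−g_L)]/(r−g_L), with H = 10/2 = 5.
P₀ = 10.34 × [(1+0.03) + 5×(0.179−0.03)] / (0.062−0.03)
   = 10.34 × 1.7750 / 0.032 = 573.5469

$573.55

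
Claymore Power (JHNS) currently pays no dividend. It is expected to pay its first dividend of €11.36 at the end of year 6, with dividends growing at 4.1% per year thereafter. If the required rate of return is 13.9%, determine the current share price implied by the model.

€60.47

Deferred-dividend DDM. At t=5 the remaining stream is a growing perpetuity with first payment D_6 = 11.36.
V_5 = D_6/(r−g) = 11.36/(0.139−0.041) = 115.9184
P₀ = V_5/(1+r)^5 = 115.9184/(1+0.139)^5 = 60.4691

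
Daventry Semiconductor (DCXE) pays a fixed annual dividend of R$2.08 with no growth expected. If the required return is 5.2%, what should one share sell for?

R$40.00

Zero-growth DDM (perpetuity): P₀ = D/r = 2.08 / 0.052 = 40.0000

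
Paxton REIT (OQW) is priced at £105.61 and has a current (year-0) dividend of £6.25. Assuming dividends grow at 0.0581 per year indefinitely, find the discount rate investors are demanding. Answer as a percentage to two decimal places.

12.07%

Rearranging the constant-growth DDM: r = D₁/P₀ + g.
D₁ = 6.25 × (1 + 0.0581) = 6.6131.
r = 6.6131 / 105.61 + 0.0581 = 0.06262 + 0.0581 = 0.12072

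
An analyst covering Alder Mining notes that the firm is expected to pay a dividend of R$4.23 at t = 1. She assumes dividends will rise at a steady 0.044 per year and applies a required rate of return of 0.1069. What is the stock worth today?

R$67.25

Gordon growth model: P₀ = D₁/(r − g), with D₁ = 4.23 given directly.
P₀ = 4.2300 / (0.1069 − 0.044) = 4.2300 / 0.0629 = 67.2496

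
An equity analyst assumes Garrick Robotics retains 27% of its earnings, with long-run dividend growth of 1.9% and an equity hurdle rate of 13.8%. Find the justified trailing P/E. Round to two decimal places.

6.25

Payout ratio b = 1 − 0.27 = 0.73.
Justified trailing P/E = b(1+g)/(r−g) = 0.73×(1+0.019)/(0.138−0.019) = 6.2510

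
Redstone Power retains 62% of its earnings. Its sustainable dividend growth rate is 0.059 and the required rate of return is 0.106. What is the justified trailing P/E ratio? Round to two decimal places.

8.56

Payout ratio b = 1 − 0.62 = 0.38.
Justified trailing P/E = b(1+g)/(r−g) = 0.38×(1+0.059)/(0.106−0.059) = 8.5621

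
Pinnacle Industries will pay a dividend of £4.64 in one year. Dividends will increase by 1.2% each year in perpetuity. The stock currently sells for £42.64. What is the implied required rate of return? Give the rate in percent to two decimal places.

Rearranging the constant-growth DDM: r = D₁/P₀ + g.
r = 4.6400 / 42.64 + 0.012 = 0.10882 + 0.012 = 0.12082

12.08%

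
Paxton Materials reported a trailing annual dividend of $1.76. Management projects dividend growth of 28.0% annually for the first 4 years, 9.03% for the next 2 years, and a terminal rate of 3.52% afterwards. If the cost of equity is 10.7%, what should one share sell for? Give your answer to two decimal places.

Three-stage DDM. Project D₁…D_6; terminal Gordon value at t=6 with g = 0.0352; discount at r = 0.107.
D_1 = 2.2528
D_2 = 2.8836
D_3 = 3.6910
D_4 = 4.7245
D_5 = 5.1511
D_6 = 5.6162
TV_6 = 5.8139/(0.107−0.0352) = 80.9738
P₀ = Σ Dₜ/(1+r)ᵗ + TV_6/(1+r)^6 = 60.4060

$60.41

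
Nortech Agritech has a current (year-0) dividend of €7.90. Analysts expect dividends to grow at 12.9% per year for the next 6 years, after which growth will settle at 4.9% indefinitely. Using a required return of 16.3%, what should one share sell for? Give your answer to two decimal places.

Two-stage DDM. Project D₁…D_6 at 0.129, terminal growth 0.049, discount at r = 0.163.
D_1 = 8.9191
D_2 = 10.0697
D_3 = 11.3687
D_4 = 12.8352
D_5 = 14.4909
D_6 = 16.3603
Terminal value at t=6: TV = D_7/(r−g) = 17.1619/(0.163−0.049) = 150.5433
P₀ = 8.9191/(1+0.163)^1 + 10.0697/(1+0.163)^2 + 11.3687/(1+0.163)^3 + 12.8352/(1+0.163)^4 + 14.4909/(1+0.163)^5 + 16.3603/(1+0.163)^6 + 150.5433/(1+0.163)^6 = 103.6186

€103.62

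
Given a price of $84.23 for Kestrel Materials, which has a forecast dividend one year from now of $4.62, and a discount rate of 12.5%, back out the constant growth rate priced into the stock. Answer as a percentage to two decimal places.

7.02%

From P₀ = D₁/(r − g), the implied growth is g = r − D₁/P₀.
g = 0.125 − 4.62/84.23 = 0.125 − 0.05485 = 0.07015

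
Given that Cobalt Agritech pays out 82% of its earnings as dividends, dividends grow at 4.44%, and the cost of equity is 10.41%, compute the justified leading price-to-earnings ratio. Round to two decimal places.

Justified leading P/E = b/(r−g) = 0.82/(0.1041−0.0444) = 13.7353

13.74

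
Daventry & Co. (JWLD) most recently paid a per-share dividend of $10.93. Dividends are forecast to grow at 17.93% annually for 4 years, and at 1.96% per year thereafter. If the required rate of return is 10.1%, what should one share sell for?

$232.27

Two-stage DDM. Project D₁…D_4 at 0.1793, terminal growth 0.0196, discount at r = 0.101.
D_1 = 12.8897
D_2 = 15.2009
D_3 = 17.9264
D_4 = 21.1406
Terminal value at t=4: TV = D_5/(r−g) = 21.5550/(0.101−0.0196) = 264.8029
P₀ = 12.8897/(1+0.101)^1 + 15.2009/(1+0.101)^2 + 17.9264/(1+0.101)^3 + 21.1406/(1+0.101)^4 + 264.8029/(1+0.101)^4 = 232.2736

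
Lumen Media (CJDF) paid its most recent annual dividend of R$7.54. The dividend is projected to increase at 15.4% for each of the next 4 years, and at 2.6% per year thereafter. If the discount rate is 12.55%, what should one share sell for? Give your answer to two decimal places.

R$118.05

Two-stage DDM. Project D₁…D_4 at 0.154, terminal growth 0.026, discount at r = 0.1255.
D_1 = 8.7012
D_2 = 10.0411
D_3 = 11.5875
D_4 = 13.3719
Terminal value at t=4: TV = D_5/(r−g) = 13.7196/(0.1255−0.026) = 137.8856
P₀ = 8.7012/(1+0.1255)^1 + 10.0411/(1+0.1255)^2 + 11.5875/(1+0.1255)^3 + 13.3719/(1+0.1255)^4 + 137.8856/(1+0.1255)^4 = 118.0467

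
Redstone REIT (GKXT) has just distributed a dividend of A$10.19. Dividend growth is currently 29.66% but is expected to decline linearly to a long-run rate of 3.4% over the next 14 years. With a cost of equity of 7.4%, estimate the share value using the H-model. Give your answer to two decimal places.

A$731.69

H-model: P₀ = D₀[(1+g_L) + H(g_S−g_L)]/(r−g_L), with H = 14/2 = 7.
P₀ = 10.19 × [(1+0.034) + 7×(0.2966−0.034)] / (0.074−0.034)
   = 10.19 × 2.8722 / 0.04 = 731.6929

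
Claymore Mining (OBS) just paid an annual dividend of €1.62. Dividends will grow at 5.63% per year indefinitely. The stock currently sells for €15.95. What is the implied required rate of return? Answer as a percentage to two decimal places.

16.36%

Rearranging the constant-growth DDM: r = D₁/P₀ + g.
D₁ = 1.62 × (1 + 0.0563) = 1.7112.
r = 1.7112 / 15.95 + 0.0563 = 0.10729 + 0.0563 = 0.16359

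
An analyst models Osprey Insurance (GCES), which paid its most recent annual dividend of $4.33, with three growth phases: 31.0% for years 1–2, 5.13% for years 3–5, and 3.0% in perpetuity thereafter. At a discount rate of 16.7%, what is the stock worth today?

Three-stage DDM. Project D₁…D_5; terminal Gordon value at t=5 with g = 0.03; discount at r = 0.167.
D_1 = 5.6723
D_2 = 7.4307
D_3 = 7.8119
D_4 = 8.2127
D_5 = 8.6340
TV_5 = 8.8930/(0.167−0.03) = 64.9123
P₀ = Σ Dₜ/(1+r)ᵗ + TV_5/(1+r)^5 = 53.6386

$53.64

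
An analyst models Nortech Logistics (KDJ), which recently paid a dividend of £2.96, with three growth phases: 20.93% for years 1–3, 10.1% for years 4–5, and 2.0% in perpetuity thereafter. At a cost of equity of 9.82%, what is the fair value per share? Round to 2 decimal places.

£70.55

Three-stage DDM. Project D₁…D_5; terminal Gordon value at t=5 with g = 0.02; discount at r = 0.0982.
D_1 = 3.5795
D_2 = 4.3287
D_3 = 5.2347
D_4 = 5.7634
D_5 = 6.3455
TV_5 = 6.4724/(0.0982−0.02) = 82.7679
P₀ = Σ Dₜ/(1+r)ᵗ + TV_5/(1+r)^5 = 70.5507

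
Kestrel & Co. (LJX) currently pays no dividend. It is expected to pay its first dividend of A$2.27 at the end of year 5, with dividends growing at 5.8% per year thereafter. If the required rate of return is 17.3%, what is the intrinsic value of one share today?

A$10.43

Deferred-dividend DDM. At t=4 the remaining stream is a growing perpetuity with first payment D_5 = 2.27.
V_4 = D_5/(r−g) = 2.27/(0.173−0.058) = 19.7391
P₀ = V_4/(1+r)^4 = 19.7391/(1+0.173)^4 = 10.4264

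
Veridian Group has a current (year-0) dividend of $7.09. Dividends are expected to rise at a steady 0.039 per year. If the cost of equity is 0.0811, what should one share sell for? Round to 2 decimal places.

$174.98

Gordon growth model: P₀ = D₁/(r − g). D₁ = 7.09 × (1 + 0.039) = 7.3665.
P₀ = 7.3665 / (0.0811 − 0.039) = 7.3665 / 0.0421 = 174.9765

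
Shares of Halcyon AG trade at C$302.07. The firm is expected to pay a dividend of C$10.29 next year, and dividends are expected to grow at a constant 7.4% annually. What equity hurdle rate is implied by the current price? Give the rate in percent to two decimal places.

10.81%

Rearranging the constant-growth DDM: r = D₁/P₀ + g.
r = 10.2900 / 302.07 + 0.074 = 0.03406 + 0.074 = 0.10806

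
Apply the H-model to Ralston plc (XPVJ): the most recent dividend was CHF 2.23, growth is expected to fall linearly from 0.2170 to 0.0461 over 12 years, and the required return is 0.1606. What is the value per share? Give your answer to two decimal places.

CHF 40.34

H-model: P₀ = D₀[(1+g_L) + H(g_S−g_L)]/(r−g_L), with H = 12/2 = 6.
P₀ = 2.23 × [(1+0.0461) + 6×(0.217−0.0461)] / (0.1606−0.0461)
   = 2.23 × 2.0715 / 0.1145 = 40.3445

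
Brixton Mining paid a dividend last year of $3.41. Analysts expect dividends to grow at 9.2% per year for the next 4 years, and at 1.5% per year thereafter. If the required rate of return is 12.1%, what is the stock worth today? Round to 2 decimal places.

Two-stage DDM. Project D₁…D_4 at 0.092, terminal growth 0.015, discount at r = 0.121.
D_1 = 3.7237
D_2 = 4.0663
D_3 = 4.4404
D_4 = 4.8489
Terminal value at t=4: TV = D_5/(r−g) = 4.9217/(0.121−0.015) = 46.4307
P₀ = 3.7237/(1+0.121)^1 + 4.0663/(1+0.121)^2 + 4.4404/(1+0.121)^3 + 4.8489/(1+0.121)^4 + 46.4307/(1+0.121)^4 = 42.1828

$42.18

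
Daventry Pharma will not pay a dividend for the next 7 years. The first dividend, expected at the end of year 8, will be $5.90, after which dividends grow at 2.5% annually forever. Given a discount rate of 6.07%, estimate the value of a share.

Deferred-dividend DDM. At t=7 the remaining stream is a growing perpetuity with first payment D_8 = 5.90.
V_7 = D_8/(r−g) = 5.90/(0.0607−0.025) = 165.2661
P₀ = V_7/(1+r)^7 = 165.2661/(1+0.0607)^7 = 109.4047

$109.40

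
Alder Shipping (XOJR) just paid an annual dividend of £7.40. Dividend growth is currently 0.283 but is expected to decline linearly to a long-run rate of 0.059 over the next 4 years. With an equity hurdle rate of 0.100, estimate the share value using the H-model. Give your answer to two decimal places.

H-model: P₀ = D₀[(1+g_L) + H(g_S−g_L)]/(r−g_L), with H = 4/2 = 2.
P₀ = 7.40 × [(1+0.059) + 2×(0.283−0.059)] / (0.1−0.059)
   = 7.40 × 1.5070 / 0.041 = 271.9951

£272.00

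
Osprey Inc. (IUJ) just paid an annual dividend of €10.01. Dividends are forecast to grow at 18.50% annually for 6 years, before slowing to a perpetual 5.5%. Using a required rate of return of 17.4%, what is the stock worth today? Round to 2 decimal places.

Two-stage DDM. Project D₁…D_6 at 0.185, terminal growth 0.055, discount at r = 0.174.
D_1 = 11.8619
D_2 = 14.0563
D_3 = 16.6567
D_4 = 19.7382
D_5 = 23.3898
D_6 = 27.7169
Terminal value at t=6: TV = D_7/(r−g) = 29.2413/(0.174−0.055) = 245.7252
P₀ = 11.8619/(1+0.174)^1 + 14.0563/(1+0.174)^2 + 16.6567/(1+0.174)^3 + 19.7382/(1+0.174)^4 + 23.3898/(1+0.174)^5 + 27.7169/(1+0.174)^6 + 245.7252/(1+0.174)^6 = 155.9121

€155.91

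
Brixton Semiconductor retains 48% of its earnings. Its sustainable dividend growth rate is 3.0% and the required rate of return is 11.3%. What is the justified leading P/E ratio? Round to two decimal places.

6.27

Payout ratio b = 1 − 0.48 = 0.52.
Justified leading P/E = b/(r−g) = 0.52/(0.113−0.03) = 6.2651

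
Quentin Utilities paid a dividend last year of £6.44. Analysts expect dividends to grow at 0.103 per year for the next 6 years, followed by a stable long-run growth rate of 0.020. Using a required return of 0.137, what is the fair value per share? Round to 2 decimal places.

Two-stage DDM. Project D₁…D_6 at 0.103, terminal growth 0.02, discount at r = 0.137.
D_1 = 7.1033
D_2 = 7.8350
D_3 = 8.6420
D_4 = 9.5321
D_5 = 10.5139
D_6 = 11.5968
Terminal value at t=6: TV = D_7/(r−g) = 11.8288/(0.137−0.02) = 101.1005
P₀ = 7.1033/(1+0.137)^1 + 7.8350/(1+0.137)^2 + 8.6420/(1+0.137)^3 + 9.5321/(1+0.137)^4 + 10.5139/(1+0.137)^5 + 11.5968/(1+0.137)^6 + 101.1005/(1+0.137)^6 = 81.5855

£81.59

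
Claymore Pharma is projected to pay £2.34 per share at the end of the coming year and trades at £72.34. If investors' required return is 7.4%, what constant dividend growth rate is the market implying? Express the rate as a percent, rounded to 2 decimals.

4.17%

From P₀ = D₁/(r − g), the implied growth is g = r − D₁/P₀.
g = 0.074 − 2.34/72.34 = 0.074 − 0.03235 = 0.04165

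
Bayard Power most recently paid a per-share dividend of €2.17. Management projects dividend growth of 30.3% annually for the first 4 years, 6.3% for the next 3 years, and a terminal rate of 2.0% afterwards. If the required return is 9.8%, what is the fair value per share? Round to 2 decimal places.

Three-stage DDM. Project D₁…D_7; terminal Gordon value at t=7 with g = 0.02; discount at r = 0.098.
D_1 = 2.8275
D_2 = 3.6842
D_3 = 4.8006
D_4 = 6.2551
D_5 = 6.6492
D_6 = 7.0681
D_7 = 7.5134
TV_7 = 7.6637/(0.098−0.02) = 98.2523
P₀ = Σ Dₜ/(1+r)ᵗ + TV_7/(1+r)^7 = 76.7314

€76.73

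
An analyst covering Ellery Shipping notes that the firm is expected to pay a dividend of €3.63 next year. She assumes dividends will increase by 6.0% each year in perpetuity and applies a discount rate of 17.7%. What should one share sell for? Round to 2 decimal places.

€31.03

Gordon growth model: P₀ = D₁/(r − g), with D₁ = 3.63 given directly.
P₀ = 3.6300 / (0.177 − 0.06) = 3.6300 / 0.117 = 31.0256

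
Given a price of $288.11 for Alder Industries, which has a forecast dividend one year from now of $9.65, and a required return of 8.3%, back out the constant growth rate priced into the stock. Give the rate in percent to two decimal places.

4.95%

From P₀ = D₁/(r − g), the implied growth is g = r − D₁/P₀.
g = 0.083 − 9.65/288.11 = 0.083 − 0.03349 = 0.04951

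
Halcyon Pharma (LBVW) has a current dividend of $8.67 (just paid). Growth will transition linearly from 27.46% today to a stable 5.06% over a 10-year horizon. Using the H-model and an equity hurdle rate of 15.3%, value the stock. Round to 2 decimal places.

$183.78

H-model: P₀ = D₀[(1+g_L) + H(g_S−g_L)]/(r−g_L), with H = 10/2 = 5.
P₀ = 8.67 × [(1+0.0506) + 5×(0.2746−0.0506)] / (0.153−0.0506)
   = 8.67 × 2.1706 / 0.1024 = 183.7803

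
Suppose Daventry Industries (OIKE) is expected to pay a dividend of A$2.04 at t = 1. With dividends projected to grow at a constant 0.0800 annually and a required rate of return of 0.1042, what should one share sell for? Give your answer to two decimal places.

A$84.30

Gordon growth model: P₀ = D₁/(r − g), with D₁ = 2.04 given directly.
P₀ = 2.0400 / (0.1042 − 0.08) = 2.0400 / 0.0242 = 84.2975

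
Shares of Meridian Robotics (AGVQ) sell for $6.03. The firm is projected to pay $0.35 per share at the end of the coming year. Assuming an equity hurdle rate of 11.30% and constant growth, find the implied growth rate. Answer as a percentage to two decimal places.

5.50%

From P₀ = D₁/(r − g), the implied growth is g = r − D₁/P₀.
g = 0.113 − 0.35/6.03 = 0.113 − 0.05804 = 0.05496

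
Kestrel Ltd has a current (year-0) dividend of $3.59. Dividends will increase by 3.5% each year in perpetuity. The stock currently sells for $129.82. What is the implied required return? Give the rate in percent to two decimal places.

Rearranging the constant-growth DDM: r = D₁/P₀ + g.
D₁ = 3.59 × (1 + 0.035) = 3.7156.
r = 3.7156 / 129.82 + 0.035 = 0.02862 + 0.035 = 0.06362

6.36%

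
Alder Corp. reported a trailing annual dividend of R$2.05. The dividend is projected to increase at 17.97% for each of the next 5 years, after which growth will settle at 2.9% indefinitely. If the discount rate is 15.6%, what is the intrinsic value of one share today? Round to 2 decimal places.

R$29.28

Two-stage DDM. Project D₁…D_5 at 0.1797, terminal growth 0.029, discount at r = 0.156.
D_1 = 2.4184
D_2 = 2.8530
D_3 = 3.3656
D_4 = 3.9705
D_5 = 4.6839
Terminal value at t=5: TV = D_6/(r−g) = 4.8198/(0.156−0.029) = 37.9510
P₀ = 2.4184/(1+0.156)^1 + 2.8530/(1+0.156)^2 + 3.3656/(1+0.156)^3 + 3.9705/(1+0.156)^4 + 4.6839/(1+0.156)^5 + 37.9510/(1+0.156)^5 = 29.2817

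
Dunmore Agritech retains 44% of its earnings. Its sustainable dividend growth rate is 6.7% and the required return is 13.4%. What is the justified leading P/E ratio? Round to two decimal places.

8.36

Payout ratio b = 1 − 0.44 = 0.56.
Justified leading P/E = b/(r−g) = 0.56/(0.134−0.067) = 8.3582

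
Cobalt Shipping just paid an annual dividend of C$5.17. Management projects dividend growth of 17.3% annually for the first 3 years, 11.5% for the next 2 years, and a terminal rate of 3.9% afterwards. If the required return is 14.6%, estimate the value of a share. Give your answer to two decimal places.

Three-stage DDM. Project D₁…D_5; terminal Gordon value at t=5 with g = 0.039; discount at r = 0.146.
D_1 = 6.0644
D_2 = 7.1136
D_3 = 8.3442
D_4 = 9.3038
D_5 = 10.3737
TV_5 = 10.7783/(0.146−0.039) = 100.7317
P₀ = Σ Dₜ/(1+r)ᵗ + TV_5/(1+r)^5 = 77.8563

C$77.86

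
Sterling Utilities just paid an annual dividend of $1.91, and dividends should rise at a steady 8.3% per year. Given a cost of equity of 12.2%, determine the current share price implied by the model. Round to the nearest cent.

Gordon growth model: P₀ = D₁/(r − g). D₁ = 1.91 × (1 + 0.083) = 2.0685.
P₀ = 2.0685 / (0.122 − 0.083) = 2.0685 / 0.039 = 53.0392

$53.04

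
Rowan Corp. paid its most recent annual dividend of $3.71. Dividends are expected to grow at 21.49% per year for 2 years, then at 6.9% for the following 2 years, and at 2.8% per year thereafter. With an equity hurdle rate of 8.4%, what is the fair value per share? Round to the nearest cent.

$101.14

Three-stage DDM. Project D₁…D_4; terminal Gordon value at t=4 with g = 0.028; discount at r = 0.084.
D_1 = 4.5073
D_2 = 5.4759
D_3 = 5.8537
D_4 = 6.2576
TV_4 = 6.4329/(0.084−0.028) = 114.8723
P₀ = Σ Dₜ/(1+r)ᵗ + TV_4/(1+r)^4 = 101.1410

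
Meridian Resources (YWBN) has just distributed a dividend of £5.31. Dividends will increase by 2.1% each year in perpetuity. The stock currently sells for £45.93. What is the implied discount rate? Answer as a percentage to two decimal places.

13.90%

Rearranging the constant-growth DDM: r = D₁/P₀ + g.
D₁ = 5.31 × (1 + 0.021) = 5.4215.
r = 5.4215 / 45.93 + 0.021 = 0.11804 + 0.021 = 0.13904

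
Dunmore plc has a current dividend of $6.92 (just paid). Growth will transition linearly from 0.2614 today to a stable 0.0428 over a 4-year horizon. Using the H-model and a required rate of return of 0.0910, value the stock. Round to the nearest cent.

$212.48

H-model: P₀ = D₀[(1+g_L) + H(g_S−g_L)]/(r−g_L), with H = 4/2 = 2.
P₀ = 6.92 × [(1+0.0428) + 2×(0.2614−0.0428)] / (0.091−0.0428)
   = 6.92 × 1.4800 / 0.0482 = 212.4813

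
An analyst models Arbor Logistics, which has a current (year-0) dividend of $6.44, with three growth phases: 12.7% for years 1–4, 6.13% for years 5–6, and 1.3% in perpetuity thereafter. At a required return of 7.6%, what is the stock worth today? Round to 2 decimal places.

Three-stage DDM. Project D₁…D_6; terminal Gordon value at t=6 with g = 0.013; discount at r = 0.076.
D_1 = 7.2579
D_2 = 8.1796
D_3 = 9.2184
D_4 = 10.3892
D_5 = 11.0260
D_6 = 11.7019
TV_6 = 11.8541/(0.076−0.013) = 188.1598
P₀ = Σ Dₜ/(1+r)ᵗ + TV_6/(1+r)^6 = 165.3875

$165.39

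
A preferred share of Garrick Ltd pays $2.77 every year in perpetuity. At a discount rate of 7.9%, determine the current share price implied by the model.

$35.06

Zero-growth DDM (perpetuity): P₀ = D/r = 2.77 / 0.079 = 35.0633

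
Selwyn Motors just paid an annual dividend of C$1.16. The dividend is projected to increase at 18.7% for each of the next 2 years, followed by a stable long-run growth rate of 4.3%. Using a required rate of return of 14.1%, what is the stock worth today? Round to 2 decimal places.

Two-stage DDM. Project D₁…D_2 at 0.187, terminal growth 0.043, discount at r = 0.141.
D_1 = 1.3769
D_2 = 1.6344
Terminal value at t=2: TV = D_3/(r−g) = 1.7047/(0.141−0.043) = 17.3947
P₀ = 1.3769/(1+0.141)^1 + 1.6344/(1+0.141)^2 + 17.3947/(1+0.141)^2 = 15.8234

C$15.82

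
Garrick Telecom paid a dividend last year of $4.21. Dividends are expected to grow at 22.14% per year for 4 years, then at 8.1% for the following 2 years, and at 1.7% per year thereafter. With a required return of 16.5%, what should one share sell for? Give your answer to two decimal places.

Three-stage DDM. Project D₁…D_6; terminal Gordon value at t=6 with g = 0.017; discount at r = 0.165.
D_1 = 5.1421
D_2 = 6.2806
D_3 = 7.6711
D_4 = 9.3694
D_5 = 10.1284
D_6 = 10.9488
TV_6 = 11.1349/(0.165−0.017) = 75.2358
P₀ = Σ Dₜ/(1+r)ᵗ + TV_6/(1+r)^6 = 58.1715

$58.17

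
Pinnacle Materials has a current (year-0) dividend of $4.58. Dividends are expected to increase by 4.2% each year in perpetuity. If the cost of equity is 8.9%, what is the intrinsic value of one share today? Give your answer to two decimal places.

$101.54

Gordon growth model: P₀ = D₁/(r − g). D₁ = 4.58 × (1 + 0.042) = 4.7724.
P₀ = 4.7724 / (0.089 − 0.042) = 4.7724 / 0.047 = 101.5396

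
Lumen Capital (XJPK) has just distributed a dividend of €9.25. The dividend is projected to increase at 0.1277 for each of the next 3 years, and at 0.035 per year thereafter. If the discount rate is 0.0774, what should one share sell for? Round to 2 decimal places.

€289.34

Two-stage DDM. Project D₁…D_3 at 0.1277, terminal growth 0.035, discount at r = 0.0774.
D_1 = 10.4312
D_2 = 11.7633
D_3 = 13.2655
Terminal value at t=3: TV = D_4/(r−g) = 13.7298/(0.0774−0.035) = 323.8150
P₀ = 10.4312/(1+0.0774)^1 + 11.7633/(1+0.0774)^2 + 13.2655/(1+0.0774)^3 + 323.8150/(1+0.0774)^3 = 289.3430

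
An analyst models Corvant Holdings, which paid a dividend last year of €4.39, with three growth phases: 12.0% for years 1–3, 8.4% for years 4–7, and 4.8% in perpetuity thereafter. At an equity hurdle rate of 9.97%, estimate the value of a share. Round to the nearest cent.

Three-stage DDM. Project D₁…D_7; terminal Gordon value at t=7 with g = 0.048; discount at r = 0.0997.
D_1 = 4.9168
D_2 = 5.5068
D_3 = 6.1676
D_4 = 6.6857
D_5 = 7.2473
D_6 = 7.8561
D_7 = 8.5160
TV_7 = 8.9248/(0.0997−0.048) = 172.6261
P₀ = Σ Dₜ/(1+r)ᵗ + TV_7/(1+r)^7 = 120.3138

€120.31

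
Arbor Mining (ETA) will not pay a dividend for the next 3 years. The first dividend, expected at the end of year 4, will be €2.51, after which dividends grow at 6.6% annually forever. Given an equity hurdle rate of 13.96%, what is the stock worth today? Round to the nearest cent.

Deferred-dividend DDM. At t=3 the remaining stream is a growing perpetuity with first payment D_4 = 2.51.
V_3 = D_4/(r−g) = 2.51/(0.1396−0.066) = 34.1033
P₀ = V_3/(1+r)^3 = 34.1033/(1+0.1396)^3 = 23.0430

€23.04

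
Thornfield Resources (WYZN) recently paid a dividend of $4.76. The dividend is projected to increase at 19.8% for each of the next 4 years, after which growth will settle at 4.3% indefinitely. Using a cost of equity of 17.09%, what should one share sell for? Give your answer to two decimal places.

$62.70

Two-stage DDM. Project D₁…D_4 at 0.198, terminal growth 0.043, discount at r = 0.1709.
D_1 = 5.7025
D_2 = 6.8316
D_3 = 8.1842
D_4 = 9.8047
Terminal value at t=4: TV = D_5/(r−g) = 10.2263/(0.1709−0.043) = 79.9554
P₀ = 5.7025/(1+0.1709)^1 + 6.8316/(1+0.1709)^2 + 8.1842/(1+0.1709)^3 + 9.8047/(1+0.1709)^4 + 79.9554/(1+0.1709)^4 = 62.7047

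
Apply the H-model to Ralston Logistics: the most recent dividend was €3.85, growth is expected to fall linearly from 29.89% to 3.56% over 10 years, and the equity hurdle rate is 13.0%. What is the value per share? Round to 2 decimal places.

H-model: P₀ = D₀[(1+g_L) + H(g_S−g_L)]/(r−g_L), with H = 10/2 = 5.
P₀ = 3.85 × [(1+0.0356) + 5×(0.2989−0.0356)] / (0.13−0.0356)
   = 3.85 × 2.3521 / 0.0944 = 95.9278

€95.93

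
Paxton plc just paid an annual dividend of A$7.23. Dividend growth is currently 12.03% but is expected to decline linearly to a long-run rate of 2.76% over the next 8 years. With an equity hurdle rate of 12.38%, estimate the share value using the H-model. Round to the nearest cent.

H-model: P₀ = D₀[(1+g_L) + H(g_S−g_L)]/(r−g_L), with H = 8/2 = 4.
P₀ = 7.23 × [(1+0.0276) + 4×(0.1203−0.0276)] / (0.1238−0.0276)
   = 7.23 × 1.3984 / 0.0962 = 105.0980

A$105.10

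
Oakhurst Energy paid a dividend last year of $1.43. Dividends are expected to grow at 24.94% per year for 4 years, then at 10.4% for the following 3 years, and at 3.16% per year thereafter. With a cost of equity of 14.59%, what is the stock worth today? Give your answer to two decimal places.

Three-stage DDM. Project D₁…D_7; terminal Gordon value at t=7 with g = 0.0316; discount at r = 0.1459.
D_1 = 1.7866
D_2 = 2.2322
D_3 = 2.7889
D_4 = 3.4845
D_5 = 3.8469
D_6 = 4.2470
D_7 = 4.6887
TV_7 = 4.8368/(0.1459−0.0316) = 42.3170
P₀ = Σ Dₜ/(1+r)ᵗ + TV_7/(1+r)^7 = 29.0751

$29.08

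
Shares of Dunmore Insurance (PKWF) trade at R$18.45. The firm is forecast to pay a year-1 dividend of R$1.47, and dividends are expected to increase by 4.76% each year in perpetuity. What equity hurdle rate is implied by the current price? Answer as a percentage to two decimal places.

12.73%

Rearranging the constant-growth DDM: r = D₁/P₀ + g.
r = 1.4700 / 18.45 + 0.0476 = 0.07967 + 0.0476 = 0.12727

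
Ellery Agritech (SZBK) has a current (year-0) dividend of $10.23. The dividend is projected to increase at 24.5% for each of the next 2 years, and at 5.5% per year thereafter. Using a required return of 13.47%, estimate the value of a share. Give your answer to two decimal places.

$186.56

Two-stage DDM. Project D₁…D_2 at 0.245, terminal growth 0.055, discount at r = 0.1347.
D_1 = 12.7364
D_2 = 15.8568
Terminal value at t=2: TV = D_3/(r−g) = 16.7289/(0.1347−0.055) = 209.8981
P₀ = 12.7364/(1+0.1347)^1 + 15.8568/(1+0.1347)^2 + 209.8981/(1+0.1347)^2 = 186.5620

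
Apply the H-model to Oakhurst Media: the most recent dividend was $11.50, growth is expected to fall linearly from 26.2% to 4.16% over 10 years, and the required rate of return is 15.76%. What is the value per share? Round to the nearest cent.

$212.51

H-model: P₀ = D₀[(1+g_L) + H(g_S−g_L)]/(r−g_L), with H = 10/2 = 5.
P₀ = 11.50 × [(1+0.0416) + 5×(0.262−0.0416)] / (0.1576−0.0416)
   = 11.50 × 2.1436 / 0.116 = 212.5121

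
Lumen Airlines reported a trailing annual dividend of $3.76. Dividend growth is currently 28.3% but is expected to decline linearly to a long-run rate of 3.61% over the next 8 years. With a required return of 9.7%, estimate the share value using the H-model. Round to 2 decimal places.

H-model: P₀ = D₀[(1+g_L) + H(g_S−g_L)]/(r−g_L), with H = 8/2 = 4.
P₀ = 3.76 × [(1+0.0361) + 4×(0.283−0.0361)] / (0.097−0.0361)
   = 3.76 × 2.0237 / 0.0609 = 124.9444

$124.94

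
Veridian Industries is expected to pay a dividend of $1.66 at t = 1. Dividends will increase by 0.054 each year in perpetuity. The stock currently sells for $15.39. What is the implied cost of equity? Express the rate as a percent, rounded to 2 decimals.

Rearranging the constant-growth DDM: r = D₁/P₀ + g.
r = 1.6600 / 15.39 + 0.054 = 0.10786 + 0.054 = 0.16186

16.19%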